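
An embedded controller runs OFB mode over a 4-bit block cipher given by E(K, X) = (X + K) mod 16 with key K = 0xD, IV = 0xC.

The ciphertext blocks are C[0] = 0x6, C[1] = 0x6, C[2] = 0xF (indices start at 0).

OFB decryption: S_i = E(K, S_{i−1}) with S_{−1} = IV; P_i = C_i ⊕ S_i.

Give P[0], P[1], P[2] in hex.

P[0] = 0xF, P[1] = 0x0, P[2] = 0xC

P[0]: S = E(K, 0xC) = 0x9; 0x6 ⊕ 0x9 = 0xF.
P[1]: S = E(K, 0x9) = 0x6; 0x6 ⊕ 0x6 = 0x0.
P[2]: S = E(K, 0x6) = 0x3; 0xF ⊕ 0x3 = 0xC.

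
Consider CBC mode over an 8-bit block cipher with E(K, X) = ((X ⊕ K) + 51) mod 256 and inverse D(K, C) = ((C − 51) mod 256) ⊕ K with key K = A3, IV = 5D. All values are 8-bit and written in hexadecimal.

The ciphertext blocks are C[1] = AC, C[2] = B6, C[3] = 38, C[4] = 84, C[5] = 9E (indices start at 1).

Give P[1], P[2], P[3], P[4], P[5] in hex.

CBC decryption: P_i = D(K, C_i) ⊕ C_{i−1}, with C_{0} = IV.
P[1]: D(K, AC) = F8; F8 ⊕ 5D = A5.
P[2]: D(K, B6) = C6; C6 ⊕ AC = 6A.
P[3]: D(K, 38) = 44; 44 ⊕ B6 = F2.
P[4]: D(K, 84) = 90; 90 ⊕ 38 = A8.
P[5]: D(K, 9E) = EE; EE ⊕ 84 = 6A.

P[1] = A5, P[2] = 6A, P[3] = F2, P[4] = A8, P[5] = 6A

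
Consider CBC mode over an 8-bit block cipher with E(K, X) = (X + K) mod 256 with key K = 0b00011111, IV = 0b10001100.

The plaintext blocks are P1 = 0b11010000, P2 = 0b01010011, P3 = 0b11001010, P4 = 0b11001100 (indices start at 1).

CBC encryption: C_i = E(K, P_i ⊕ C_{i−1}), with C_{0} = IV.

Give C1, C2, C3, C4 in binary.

C1 = 0b01111011, C2 = 0b01000111, C3 = 0b10101100, C4 = 0b01111111

C1: P1 ⊕ 0b10001100 = 0b01011100; E(K, 0b01011100) = 0b01111011.
C2: P2 ⊕ 0b01111011 = 0b00101000; E(K, 0b00101000) = 0b01000111.
C3: P3 ⊕ 0b01000111 = 0b10001101; E(K, 0b10001101) = 0b10101100.
C4: P4 ⊕ 0b10101100 = 0b01100000; E(K, 0b01100000) = 0b01111111.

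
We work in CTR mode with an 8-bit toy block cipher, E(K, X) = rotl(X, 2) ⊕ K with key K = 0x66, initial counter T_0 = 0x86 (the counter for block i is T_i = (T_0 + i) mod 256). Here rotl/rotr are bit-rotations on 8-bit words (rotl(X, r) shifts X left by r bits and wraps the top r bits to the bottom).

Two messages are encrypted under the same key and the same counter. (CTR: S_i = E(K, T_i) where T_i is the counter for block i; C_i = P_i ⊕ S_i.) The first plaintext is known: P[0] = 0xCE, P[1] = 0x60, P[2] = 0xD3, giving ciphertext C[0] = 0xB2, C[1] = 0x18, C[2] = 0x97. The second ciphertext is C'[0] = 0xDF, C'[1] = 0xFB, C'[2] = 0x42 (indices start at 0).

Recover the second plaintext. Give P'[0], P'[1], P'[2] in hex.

In CTR with a reused counter, both messages share the same keystream S_i, so C_i ⊕ C'_i = P_i ⊕ P'_i and thus P'_i = P_i ⊕ C_i ⊕ C'_i.
P'[0]: 0xCE ⊕ 0xB2 ⊕ 0xDF = 0xA3.
P'[1]: 0x60 ⊕ 0x18 ⊕ 0xFB = 0x83.
P'[2]: 0xD3 ⊕ 0x97 ⊕ 0x42 = 0x06.

P'[0] = 0xA3, P'[1] = 0x83, P'[2] = 0x06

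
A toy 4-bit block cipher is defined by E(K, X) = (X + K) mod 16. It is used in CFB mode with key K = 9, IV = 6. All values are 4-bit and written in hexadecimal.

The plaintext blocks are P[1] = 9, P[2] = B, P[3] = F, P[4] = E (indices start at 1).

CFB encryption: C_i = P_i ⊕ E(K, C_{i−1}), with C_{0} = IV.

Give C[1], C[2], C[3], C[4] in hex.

C[1] = 6, C[2] = 4, C[3] = 2, C[4] = 5

C[1]: E(K, 6) = F; 9 ⊕ F = 6.
C[2]: E(K, 6) = F; B ⊕ F = 4.
C[3]: E(K, 4) = D; F ⊕ D = 2.
C[4]: E(K, 2) = B; E ⊕ B = 5.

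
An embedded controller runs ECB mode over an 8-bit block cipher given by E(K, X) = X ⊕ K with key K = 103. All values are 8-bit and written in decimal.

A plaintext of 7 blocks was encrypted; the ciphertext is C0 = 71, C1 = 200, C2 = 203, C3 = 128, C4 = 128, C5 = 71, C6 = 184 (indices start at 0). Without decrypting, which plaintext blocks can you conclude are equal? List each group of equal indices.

ECB encrypts each block independently with the same key, so equal ciphertext blocks imply equal plaintext blocks.
C0 = C5 = 71, so P0 = P5.
C3 = C4 = 128, so P3 = P4.

P0 = P5; P3 = P4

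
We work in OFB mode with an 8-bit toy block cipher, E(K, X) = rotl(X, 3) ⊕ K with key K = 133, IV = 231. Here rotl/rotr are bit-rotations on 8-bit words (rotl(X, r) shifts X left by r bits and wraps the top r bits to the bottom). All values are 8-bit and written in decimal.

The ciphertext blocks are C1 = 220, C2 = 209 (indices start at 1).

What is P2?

OFB decryption: S_i = E(K, S_{i−1}) with S_{0} = IV; P_i = C_i ⊕ S_i.
P1: S = E(K, 231) = 186; 220 ⊕ 186 = 102.
P2: S = E(K, 186) = 80; 209 ⊕ 80 = 129.

P2 = 129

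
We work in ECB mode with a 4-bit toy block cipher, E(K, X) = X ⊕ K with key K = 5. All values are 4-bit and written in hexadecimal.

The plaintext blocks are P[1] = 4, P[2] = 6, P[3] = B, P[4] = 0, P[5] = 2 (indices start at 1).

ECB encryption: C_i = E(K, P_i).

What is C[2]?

C[2] = 3

C[2]: E(K, 6) = 3.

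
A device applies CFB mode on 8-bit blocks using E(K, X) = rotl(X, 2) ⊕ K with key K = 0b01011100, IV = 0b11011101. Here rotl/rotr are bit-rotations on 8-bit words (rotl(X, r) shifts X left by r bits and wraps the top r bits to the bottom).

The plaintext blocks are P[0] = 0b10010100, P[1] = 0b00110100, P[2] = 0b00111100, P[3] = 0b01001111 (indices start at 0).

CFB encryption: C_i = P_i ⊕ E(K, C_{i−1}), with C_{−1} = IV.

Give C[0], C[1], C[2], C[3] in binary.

C[0] = 0b10111111, C[1] = 0b10010110, C[2] = 0b00111010, C[3] = 0b11111011

C[0]: E(K, 0b11011101) = 0b00101011; 0b10010100 ⊕ 0b00101011 = 0b10111111.
C[1]: E(K, 0b10111111) = 0b10100010; 0b00110100 ⊕ 0b10100010 = 0b10010110.
C[2]: E(K, 0b10010110) = 0b00000110; 0b00111100 ⊕ 0b00000110 = 0b00111010.
C[3]: E(K, 0b00111010) = 0b10110100; 0b01001111 ⊕ 0b10110100 = 0b11111011.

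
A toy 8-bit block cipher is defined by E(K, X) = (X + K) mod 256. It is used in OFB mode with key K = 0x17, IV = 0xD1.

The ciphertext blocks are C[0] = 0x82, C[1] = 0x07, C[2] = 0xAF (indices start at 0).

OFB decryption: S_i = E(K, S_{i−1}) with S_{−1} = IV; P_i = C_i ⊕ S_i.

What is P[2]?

P[2] = 0xB9

P[0]: S = E(K, 0xD1) = 0xE8; 0x82 ⊕ 0xE8 = 0x6A.
P[1]: S = E(K, 0xE8) = 0xFF; 0x07 ⊕ 0xFF = 0xF8.
P[2]: S = E(K, 0xFF) = 0x16; 0xAF ⊕ 0x16 = 0xB9.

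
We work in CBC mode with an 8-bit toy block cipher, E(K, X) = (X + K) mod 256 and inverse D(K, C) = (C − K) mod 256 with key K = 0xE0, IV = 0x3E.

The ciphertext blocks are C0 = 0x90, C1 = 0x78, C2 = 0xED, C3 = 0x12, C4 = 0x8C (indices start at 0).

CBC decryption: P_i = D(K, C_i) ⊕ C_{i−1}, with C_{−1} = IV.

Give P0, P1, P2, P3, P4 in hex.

P0 = 0x8E, P1 = 0x08, P2 = 0x75, P3 = 0xDF, P4 = 0xBE

P0: D(K, 0x90) = 0xB0; 0xB0 ⊕ 0x3E = 0x8E.
P1: D(K, 0x78) = 0x98; 0x98 ⊕ 0x90 = 0x08.
P2: D(K, 0xED) = 0x0D; 0x0D ⊕ 0x78 = 0x75.
P3: D(K, 0x12) = 0x32; 0x32 ⊕ 0xED = 0xDF.
P4: D(K, 0x8C) = 0xAC; 0xAC ⊕ 0x12 = 0xBE.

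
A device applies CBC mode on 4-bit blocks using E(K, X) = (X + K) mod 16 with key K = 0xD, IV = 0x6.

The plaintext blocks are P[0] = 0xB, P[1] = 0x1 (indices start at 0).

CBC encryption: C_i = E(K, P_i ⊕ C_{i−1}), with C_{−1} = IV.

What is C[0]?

C[0]: P[0] ⊕ 0x6 = 0xD; E(K, 0xD) = 0xA.

C[0] = 0xA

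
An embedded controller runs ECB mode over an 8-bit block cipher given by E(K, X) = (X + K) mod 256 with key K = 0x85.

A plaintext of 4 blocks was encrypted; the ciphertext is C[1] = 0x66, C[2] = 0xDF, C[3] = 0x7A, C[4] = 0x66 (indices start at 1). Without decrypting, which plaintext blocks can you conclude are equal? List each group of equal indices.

ECB encrypts each block independently with the same key, so equal ciphertext blocks imply equal plaintext blocks.
C[1] = C[4] = 0x66, so P[1] = P[4].

P[1] = P[4]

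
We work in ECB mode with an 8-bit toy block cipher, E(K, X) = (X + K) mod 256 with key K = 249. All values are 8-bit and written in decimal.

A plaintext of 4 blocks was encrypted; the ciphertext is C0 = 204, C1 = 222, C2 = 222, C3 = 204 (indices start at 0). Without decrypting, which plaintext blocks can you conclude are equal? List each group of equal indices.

ECB encrypts each block independently with the same key, so equal ciphertext blocks imply equal plaintext blocks.
C0 = C3 = 204, so P0 = P3.
C1 = C2 = 222, so P1 = P2.

P0 = P3; P1 = P2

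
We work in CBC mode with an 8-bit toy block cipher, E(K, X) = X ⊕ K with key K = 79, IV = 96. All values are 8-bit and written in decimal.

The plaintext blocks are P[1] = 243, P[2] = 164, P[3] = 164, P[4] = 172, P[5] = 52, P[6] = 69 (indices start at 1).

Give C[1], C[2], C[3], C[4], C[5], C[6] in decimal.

CBC encryption: C_i = E(K, P_i ⊕ C_{i−1}), with C_{0} = IV.
C[1]: P[1] ⊕ 96 = 147; E(K, 147) = 220.
C[2]: P[2] ⊕ 220 = 120; E(K, 120) = 55.
C[3]: P[3] ⊕ 55 = 147; E(K, 147) = 220.
C[4]: P[4] ⊕ 220 = 112; E(K, 112) = 63.
C[5]: P[5] ⊕ 63 = 11; E(K, 11) = 68.
C[6]: P[6] ⊕ 68 = 1; E(K, 1) = 78.

C[1] = 220, C[2] = 55, C[3] = 220, C[4] = 63, C[5] = 68, C[6] = 78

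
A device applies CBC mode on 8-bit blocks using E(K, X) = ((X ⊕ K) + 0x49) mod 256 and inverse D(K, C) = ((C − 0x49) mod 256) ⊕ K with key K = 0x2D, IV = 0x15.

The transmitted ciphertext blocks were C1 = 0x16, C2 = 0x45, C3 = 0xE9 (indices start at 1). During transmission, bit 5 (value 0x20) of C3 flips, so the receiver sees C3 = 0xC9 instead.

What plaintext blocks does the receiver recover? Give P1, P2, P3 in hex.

CBC decryption: P_i = D(K, C_i) ⊕ C_{i−1}, with C_{0} = IV.
Only C3 changed, to 0xC9. In CBC, a change in C_i garbles P_i and flips the same bit in P_{i+1}. Decrypting the received ciphertext:
P1: D(K, 0x16) = 0xE0; 0xE0 ⊕ 0x15 = 0xF5.
P2: D(K, 0x45) = 0xD1; 0xD1 ⊕ 0x16 = 0xC7.
P3: D(K, 0xC9) = 0xAD; 0xAD ⊕ 0x45 = 0xE8.
Blocks that differ from the original plaintext: P3.

P1 = 0xF5, P2 = 0xC7, P3 = 0xE8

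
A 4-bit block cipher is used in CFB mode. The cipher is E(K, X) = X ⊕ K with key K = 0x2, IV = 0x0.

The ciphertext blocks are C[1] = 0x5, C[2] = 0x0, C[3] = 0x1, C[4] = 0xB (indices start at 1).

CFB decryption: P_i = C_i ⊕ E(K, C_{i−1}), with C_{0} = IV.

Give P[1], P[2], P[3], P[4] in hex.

P[1]: E(K, 0x0) = 0x2; 0x5 ⊕ 0x2 = 0x7.
P[2]: E(K, 0x5) = 0x7; 0x0 ⊕ 0x7 = 0x7.
P[3]: E(K, 0x0) = 0x2; 0x1 ⊕ 0x2 = 0x3.
P[4]: E(K, 0x1) = 0x3; 0xB ⊕ 0x3 = 0x8.

P[1] = 0x7, P[2] = 0x7, P[3] = 0x3, P[4] = 0x8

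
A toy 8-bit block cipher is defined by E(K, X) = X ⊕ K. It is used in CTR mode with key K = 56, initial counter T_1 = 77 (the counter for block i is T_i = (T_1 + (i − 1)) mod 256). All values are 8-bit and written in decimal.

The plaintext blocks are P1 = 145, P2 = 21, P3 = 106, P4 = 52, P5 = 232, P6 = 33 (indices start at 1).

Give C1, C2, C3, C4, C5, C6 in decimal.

C1 = 228, C2 = 99, C3 = 29, C4 = 92, C5 = 129, C6 = 75

CTR encryption: S_i = E(K, T_i) where T_i is the counter for block i; C_i = P_i ⊕ S_i.
C1: T = 77, S = E(K, T) = 117; 145 ⊕ 117 = 228.
C2: T = 78, S = E(K, T) = 118; 21 ⊕ 118 = 99.
C3: T = 79, S = E(K, T) = 119; 106 ⊕ 119 = 29.
C4: T = 80, S = E(K, T) = 104; 52 ⊕ 104 = 92.
C5: T = 81, S = E(K, T) = 105; 232 ⊕ 105 = 129.
C6: T = 82, S = E(K, T) = 106; 33 ⊕ 106 = 75.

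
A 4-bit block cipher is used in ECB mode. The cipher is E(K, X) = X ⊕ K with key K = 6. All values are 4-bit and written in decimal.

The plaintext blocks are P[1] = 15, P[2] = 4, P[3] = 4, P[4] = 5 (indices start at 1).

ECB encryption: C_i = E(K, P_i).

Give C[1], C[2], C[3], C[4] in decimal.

C[1] = 9, C[2] = 2, C[3] = 2, C[4] = 3

C[1]: E(K, 15) = 9.
C[2]: E(K, 4) = 2.
C[3]: E(K, 4) = 2.
C[4]: E(K, 5) = 3.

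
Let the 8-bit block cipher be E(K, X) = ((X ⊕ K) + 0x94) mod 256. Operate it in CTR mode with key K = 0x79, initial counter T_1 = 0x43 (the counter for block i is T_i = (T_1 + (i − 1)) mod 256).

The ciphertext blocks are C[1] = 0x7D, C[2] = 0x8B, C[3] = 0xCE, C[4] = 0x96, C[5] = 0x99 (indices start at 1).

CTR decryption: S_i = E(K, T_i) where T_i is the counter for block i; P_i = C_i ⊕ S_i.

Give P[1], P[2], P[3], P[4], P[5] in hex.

P[1]: T = 0x43, S = E(K, T) = 0xCE; 0x7D ⊕ 0xCE = 0xB3.
P[2]: T = 0x44, S = E(K, T) = 0xD1; 0x8B ⊕ 0xD1 = 0x5A.
P[3]: T = 0x45, S = E(K, T) = 0xD0; 0xCE ⊕ 0xD0 = 0x1E.
P[4]: T = 0x46, S = E(K, T) = 0xD3; 0x96 ⊕ 0xD3 = 0x45.
P[5]: T = 0x47, S = E(K, T) = 0xD2; 0x99 ⊕ 0xD2 = 0x4B.

P[1] = 0xB3, P[2] = 0x5A, P[3] = 0x1E, P[4] = 0x45, P[5] = 0x4B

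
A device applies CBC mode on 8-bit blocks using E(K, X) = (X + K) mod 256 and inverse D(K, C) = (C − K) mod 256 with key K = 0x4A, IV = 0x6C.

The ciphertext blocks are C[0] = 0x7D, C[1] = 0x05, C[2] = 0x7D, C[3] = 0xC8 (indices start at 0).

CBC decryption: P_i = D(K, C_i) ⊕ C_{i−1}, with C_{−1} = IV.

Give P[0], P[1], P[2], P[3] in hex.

P[0]: D(K, 0x7D) = 0x33; 0x33 ⊕ 0x6C = 0x5F.
P[1]: D(K, 0x05) = 0xBB; 0xBB ⊕ 0x7D = 0xC6.
P[2]: D(K, 0x7D) = 0x33; 0x33 ⊕ 0x05 = 0x36.
P[3]: D(K, 0xC8) = 0x7E; 0x7E ⊕ 0x7D = 0x03.

P[0] = 0x5F, P[1] = 0xC6, P[2] = 0x36, P[3] = 0x03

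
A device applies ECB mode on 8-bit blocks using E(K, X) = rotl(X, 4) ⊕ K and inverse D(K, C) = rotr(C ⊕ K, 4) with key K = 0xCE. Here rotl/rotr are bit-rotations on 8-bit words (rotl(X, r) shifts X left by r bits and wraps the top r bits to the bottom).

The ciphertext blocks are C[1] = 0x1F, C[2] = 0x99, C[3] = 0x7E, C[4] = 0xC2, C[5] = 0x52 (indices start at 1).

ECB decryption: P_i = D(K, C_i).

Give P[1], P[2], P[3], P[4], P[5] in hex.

P[1]: D(K, 0x1F) = 0x1D.
P[2]: D(K, 0x99) = 0x75.
P[3]: D(K, 0x7E) = 0x0B.
P[4]: D(K, 0xC2) = 0xC0.
P[5]: D(K, 0x52) = 0xC9.

P[1] = 0x1D, P[2] = 0x75, P[3] = 0x0B, P[4] = 0xC0, P[5] = 0xC9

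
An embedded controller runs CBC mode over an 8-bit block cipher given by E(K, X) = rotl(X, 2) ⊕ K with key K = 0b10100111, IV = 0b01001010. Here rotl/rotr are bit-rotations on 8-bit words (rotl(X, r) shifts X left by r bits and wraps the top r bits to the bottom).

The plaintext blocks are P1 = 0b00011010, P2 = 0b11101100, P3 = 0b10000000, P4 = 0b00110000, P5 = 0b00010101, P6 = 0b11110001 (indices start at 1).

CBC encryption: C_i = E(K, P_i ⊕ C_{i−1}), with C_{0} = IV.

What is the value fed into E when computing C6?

C1: P1 ⊕ 0b01001010 = 0b01010000; E(K, 0b01010000) = 0b11100110.
C2: P2 ⊕ 0b11100110 = 0b00001010; E(K, 0b00001010) = 0b10001111.
C3: P3 ⊕ 0b10001111 = 0b00001111; E(K, 0b00001111) = 0b10011011.
C4: P4 ⊕ 0b10011011 = 0b10101011; E(K, 0b10101011) = 0b00001001.
C5: P5 ⊕ 0b00001001 = 0b00011100; E(K, 0b00011100) = 0b11010111.
C6: P6 ⊕ 0b11010111 = 0b00100110; E(K, 0b00100110) = 0b00111111.
So the input to E for block 6 is 0b00100110.

0b00100110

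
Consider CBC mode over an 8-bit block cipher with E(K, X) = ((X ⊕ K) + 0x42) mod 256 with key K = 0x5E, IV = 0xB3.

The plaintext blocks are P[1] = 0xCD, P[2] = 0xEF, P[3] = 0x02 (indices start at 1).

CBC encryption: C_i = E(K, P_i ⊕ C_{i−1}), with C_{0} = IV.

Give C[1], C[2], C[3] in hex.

C[1]: P[1] ⊕ 0xB3 = 0x7E; E(K, 0x7E) = 0x62.
C[2]: P[2] ⊕ 0x62 = 0x8D; E(K, 0x8D) = 0x15.
C[3]: P[3] ⊕ 0x15 = 0x17; E(K, 0x17) = 0x8B.

C[1] = 0x62, C[2] = 0x15, C[3] = 0x8B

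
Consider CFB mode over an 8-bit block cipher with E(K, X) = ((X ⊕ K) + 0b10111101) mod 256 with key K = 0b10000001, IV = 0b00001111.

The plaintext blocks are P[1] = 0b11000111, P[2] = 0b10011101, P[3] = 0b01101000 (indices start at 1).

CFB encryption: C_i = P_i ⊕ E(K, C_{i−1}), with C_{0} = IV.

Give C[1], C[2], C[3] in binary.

C[1] = 0b10001100, C[2] = 0b01010111, C[3] = 0b11111011

C[1]: E(K, 0b00001111) = 0b01001011; 0b11000111 ⊕ 0b01001011 = 0b10001100.
C[2]: E(K, 0b10001100) = 0b11001010; 0b10011101 ⊕ 0b11001010 = 0b01010111.
C[3]: E(K, 0b01010111) = 0b10010011; 0b01101000 ⊕ 0b10010011 = 0b11111011.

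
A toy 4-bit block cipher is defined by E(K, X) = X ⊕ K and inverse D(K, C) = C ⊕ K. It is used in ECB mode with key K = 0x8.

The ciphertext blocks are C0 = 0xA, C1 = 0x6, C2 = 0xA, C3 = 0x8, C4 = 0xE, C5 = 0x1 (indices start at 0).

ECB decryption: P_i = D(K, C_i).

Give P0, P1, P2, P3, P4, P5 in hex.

P0 = 0x2, P1 = 0xE, P2 = 0x2, P3 = 0x0, P4 = 0x6, P5 = 0x9

P0: D(K, 0xA) = 0x2.
P1: D(K, 0x6) = 0xE.
P2: D(K, 0xA) = 0x2.
P3: D(K, 0x8) = 0x0.
P4: D(K, 0xE) = 0x6.
P5: D(K, 0x1) = 0x9.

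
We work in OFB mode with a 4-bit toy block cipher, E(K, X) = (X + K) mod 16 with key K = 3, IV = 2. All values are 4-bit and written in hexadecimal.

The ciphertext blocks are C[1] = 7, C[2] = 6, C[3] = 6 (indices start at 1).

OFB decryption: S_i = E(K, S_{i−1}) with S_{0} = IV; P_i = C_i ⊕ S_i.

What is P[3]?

P[1]: S = E(K, 2) = 5; 7 ⊕ 5 = 2.
P[2]: S = E(K, 5) = 8; 6 ⊕ 8 = E.
P[3]: S = E(K, 8) = B; 6 ⊕ B = D.

P[3] = D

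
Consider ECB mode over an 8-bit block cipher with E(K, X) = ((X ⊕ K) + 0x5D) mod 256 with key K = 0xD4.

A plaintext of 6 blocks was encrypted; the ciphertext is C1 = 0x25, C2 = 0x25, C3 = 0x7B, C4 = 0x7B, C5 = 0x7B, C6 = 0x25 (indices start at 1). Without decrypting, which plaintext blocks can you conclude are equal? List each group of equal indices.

ECB encrypts each block independently with the same key, so equal ciphertext blocks imply equal plaintext blocks.
C1 = C2 = C6 = 0x25, so P1 = P2 = P6.
C3 = C4 = C5 = 0x7B, so P3 = P4 = P5.

P1 = P2 = P6; P3 = P4 = P5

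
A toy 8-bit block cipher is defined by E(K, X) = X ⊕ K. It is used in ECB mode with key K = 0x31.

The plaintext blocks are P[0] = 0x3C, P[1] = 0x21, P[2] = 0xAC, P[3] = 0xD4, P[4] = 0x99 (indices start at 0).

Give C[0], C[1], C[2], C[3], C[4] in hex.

ECB encryption: C_i = E(K, P_i).
C[0]: E(K, 0x3C) = 0x0D.
C[1]: E(K, 0x21) = 0x10.
C[2]: E(K, 0xAC) = 0x9D.
C[3]: E(K, 0xD4) = 0xE5.
C[4]: E(K, 0x99) = 0xA8.

C[0] = 0x0D, C[1] = 0x10, C[2] = 0x9D, C[3] = 0xE5, C[4] = 0xA8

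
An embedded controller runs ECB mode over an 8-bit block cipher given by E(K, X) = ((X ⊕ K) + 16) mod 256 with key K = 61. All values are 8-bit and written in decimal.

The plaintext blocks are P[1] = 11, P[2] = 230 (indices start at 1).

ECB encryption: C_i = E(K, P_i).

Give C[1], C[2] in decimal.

C[1]: E(K, 11) = 70.
C[2]: E(K, 230) = 235.

C[1] = 70, C[2] = 235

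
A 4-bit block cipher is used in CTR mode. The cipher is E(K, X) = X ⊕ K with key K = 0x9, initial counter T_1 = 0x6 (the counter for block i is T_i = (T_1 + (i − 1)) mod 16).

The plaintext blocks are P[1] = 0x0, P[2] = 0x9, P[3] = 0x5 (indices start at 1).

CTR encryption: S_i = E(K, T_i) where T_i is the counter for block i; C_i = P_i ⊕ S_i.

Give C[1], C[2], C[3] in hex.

C[1] = 0xF, C[2] = 0x7, C[3] = 0x4

C[1]: T = 0x6, S = E(K, T) = 0xF; 0x0 ⊕ 0xF = 0xF.
C[2]: T = 0x7, S = E(K, T) = 0xE; 0x9 ⊕ 0xE = 0x7.
C[3]: T = 0x8, S = E(K, T) = 0x1; 0x5 ⊕ 0x1 = 0x4.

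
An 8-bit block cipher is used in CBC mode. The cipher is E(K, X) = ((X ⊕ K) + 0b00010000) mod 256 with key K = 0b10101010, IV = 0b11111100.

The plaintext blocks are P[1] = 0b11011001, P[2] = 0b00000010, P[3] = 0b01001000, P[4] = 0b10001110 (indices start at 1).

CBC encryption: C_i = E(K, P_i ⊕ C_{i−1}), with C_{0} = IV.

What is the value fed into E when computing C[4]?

0b00111011

C[1]: P[1] ⊕ 0b11111100 = 0b00100101; E(K, 0b00100101) = 0b10011111.
C[2]: P[2] ⊕ 0b10011111 = 0b10011101; E(K, 0b10011101) = 0b01000111.
C[3]: P[3] ⊕ 0b01000111 = 0b00001111; E(K, 0b00001111) = 0b10110101.
C[4]: P[4] ⊕ 0b10110101 = 0b00111011; E(K, 0b00111011) = 0b10100001.
So the input to E for block [4] is 0b00111011.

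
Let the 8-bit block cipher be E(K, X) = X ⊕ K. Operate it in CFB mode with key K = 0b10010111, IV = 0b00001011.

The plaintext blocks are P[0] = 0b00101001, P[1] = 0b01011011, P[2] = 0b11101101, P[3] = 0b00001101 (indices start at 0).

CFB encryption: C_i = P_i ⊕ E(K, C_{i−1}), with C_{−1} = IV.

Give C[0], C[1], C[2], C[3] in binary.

C[0] = 0b10110101, C[1] = 0b01111001, C[2] = 0b00000011, C[3] = 0b10011001

C[0]: E(K, 0b00001011) = 0b10011100; 0b00101001 ⊕ 0b10011100 = 0b10110101.
C[1]: E(K, 0b10110101) = 0b00100010; 0b01011011 ⊕ 0b00100010 = 0b01111001.
C[2]: E(K, 0b01111001) = 0b11101110; 0b11101101 ⊕ 0b11101110 = 0b00000011.
C[3]: E(K, 0b00000011) = 0b10010100; 0b00001101 ⊕ 0b10010100 = 0b10011001.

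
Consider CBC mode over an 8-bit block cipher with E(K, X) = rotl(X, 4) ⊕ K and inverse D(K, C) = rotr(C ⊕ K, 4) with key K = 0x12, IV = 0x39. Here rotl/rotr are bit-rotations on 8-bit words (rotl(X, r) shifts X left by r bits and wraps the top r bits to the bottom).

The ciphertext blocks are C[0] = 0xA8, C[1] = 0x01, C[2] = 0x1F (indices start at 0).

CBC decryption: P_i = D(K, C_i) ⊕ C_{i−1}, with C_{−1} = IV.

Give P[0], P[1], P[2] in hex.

P[0] = 0x92, P[1] = 0x99, P[2] = 0xD1

P[0]: D(K, 0xA8) = 0xAB; 0xAB ⊕ 0x39 = 0x92.
P[1]: D(K, 0x01) = 0x31; 0x31 ⊕ 0xA8 = 0x99.
P[2]: D(K, 0x1F) = 0xD0; 0xD0 ⊕ 0x01 = 0xD1.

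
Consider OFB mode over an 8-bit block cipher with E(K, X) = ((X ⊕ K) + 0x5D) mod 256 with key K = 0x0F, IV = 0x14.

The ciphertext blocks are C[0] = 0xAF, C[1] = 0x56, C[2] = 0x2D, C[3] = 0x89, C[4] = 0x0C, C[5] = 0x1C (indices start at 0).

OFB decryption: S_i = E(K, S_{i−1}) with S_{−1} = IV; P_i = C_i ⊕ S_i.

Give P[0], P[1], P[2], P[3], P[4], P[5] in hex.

P[0] = 0xD7, P[1] = 0x82, P[2] = 0x15, P[3] = 0x1D, P[4] = 0xF4, P[5] = 0x48

P[0]: S = E(K, 0x14) = 0x78; 0xAF ⊕ 0x78 = 0xD7.
P[1]: S = E(K, 0x78) = 0xD4; 0x56 ⊕ 0xD4 = 0x82.
P[2]: S = E(K, 0xD4) = 0x38; 0x2D ⊕ 0x38 = 0x15.
P[3]: S = E(K, 0x38) = 0x94; 0x89 ⊕ 0x94 = 0x1D.
P[4]: S = E(K, 0x94) = 0xF8; 0x0C ⊕ 0xF8 = 0xF4.
P[5]: S = E(K, 0xF8) = 0x54; 0x1C ⊕ 0x54 = 0x48.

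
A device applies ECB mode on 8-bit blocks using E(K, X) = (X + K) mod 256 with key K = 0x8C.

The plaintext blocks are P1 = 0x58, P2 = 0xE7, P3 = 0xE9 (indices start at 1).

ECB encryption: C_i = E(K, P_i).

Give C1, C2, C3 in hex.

C1 = 0xE4, C2 = 0x73, C3 = 0x75

C1: E(K, 0x58) = 0xE4.
C2: E(K, 0xE7) = 0x73.
C3: E(K, 0xE9) = 0x75.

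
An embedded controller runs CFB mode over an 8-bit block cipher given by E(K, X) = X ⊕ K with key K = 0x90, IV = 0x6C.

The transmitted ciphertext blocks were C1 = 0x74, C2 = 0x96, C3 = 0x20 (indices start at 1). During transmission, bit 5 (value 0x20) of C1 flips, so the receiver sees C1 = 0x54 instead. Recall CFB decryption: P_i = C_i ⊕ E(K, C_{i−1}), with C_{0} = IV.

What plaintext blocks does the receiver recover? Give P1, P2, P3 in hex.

Only C1 changed, to 0x54. In CFB, a change in C_i flips the same bit in P_i and garbles P_{i+1}. Decrypting the received ciphertext:
P1: E(K, 0x6C) = 0xFC; 0x54 ⊕ 0xFC = 0xA8.
P2: E(K, 0x54) = 0xC4; 0x96 ⊕ 0xC4 = 0x52.
P3: E(K, 0x96) = 0x06; 0x20 ⊕ 0x06 = 0x26.
Blocks that differ from the original plaintext: P1, P2.

P1 = 0xA8, P2 = 0x52, P3 = 0x26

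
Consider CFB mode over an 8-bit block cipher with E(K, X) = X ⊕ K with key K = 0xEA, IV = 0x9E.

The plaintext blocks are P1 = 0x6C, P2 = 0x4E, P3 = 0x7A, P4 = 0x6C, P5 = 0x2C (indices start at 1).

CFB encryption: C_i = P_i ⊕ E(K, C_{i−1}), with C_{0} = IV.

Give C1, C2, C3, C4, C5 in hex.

C1 = 0x18, C2 = 0xBC, C3 = 0x2C, C4 = 0xAA, C5 = 0x6C

C1: E(K, 0x9E) = 0x74; 0x6C ⊕ 0x74 = 0x18.
C2: E(K, 0x18) = 0xF2; 0x4E ⊕ 0xF2 = 0xBC.
C3: E(K, 0xBC) = 0x56; 0x7A ⊕ 0x56 = 0x2C.
C4: E(K, 0x2C) = 0xC6; 0x6C ⊕ 0xC6 = 0xAA.
C5: E(K, 0xAA) = 0x40; 0x2C ⊕ 0x40 = 0x6C.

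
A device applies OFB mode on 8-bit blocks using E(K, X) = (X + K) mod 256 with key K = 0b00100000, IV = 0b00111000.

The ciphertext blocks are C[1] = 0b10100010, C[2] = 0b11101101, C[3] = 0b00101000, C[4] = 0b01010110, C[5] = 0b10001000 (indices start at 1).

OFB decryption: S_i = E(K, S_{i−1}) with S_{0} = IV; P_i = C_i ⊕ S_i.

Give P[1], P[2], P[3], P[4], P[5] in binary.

P[1]: S = E(K, 0b00111000) = 0b01011000; 0b10100010 ⊕ 0b01011000 = 0b11111010.
P[2]: S = E(K, 0b01011000) = 0b01111000; 0b11101101 ⊕ 0b01111000 = 0b10010101.
P[3]: S = E(K, 0b01111000) = 0b10011000; 0b00101000 ⊕ 0b10011000 = 0b10110000.
P[4]: S = E(K, 0b10011000) = 0b10111000; 0b01010110 ⊕ 0b10111000 = 0b11101110.
P[5]: S = E(K, 0b10111000) = 0b11011000; 0b10001000 ⊕ 0b11011000 = 0b01010000.

P[1] = 0b11111010, P[2] = 0b10010101, P[3] = 0b10110000, P[4] = 0b11101110, P[5] = 0b01010000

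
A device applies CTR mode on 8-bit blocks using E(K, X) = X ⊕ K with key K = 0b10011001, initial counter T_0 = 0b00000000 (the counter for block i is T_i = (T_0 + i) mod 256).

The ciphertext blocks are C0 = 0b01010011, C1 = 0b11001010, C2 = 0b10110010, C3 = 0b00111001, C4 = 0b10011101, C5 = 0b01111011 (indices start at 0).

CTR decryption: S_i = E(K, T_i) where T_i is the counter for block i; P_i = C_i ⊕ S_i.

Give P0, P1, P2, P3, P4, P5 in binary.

P0: T = 0b00000000, S = E(K, T) = 0b10011001; 0b01010011 ⊕ 0b10011001 = 0b11001010.
P1: T = 0b00000001, S = E(K, T) = 0b10011000; 0b11001010 ⊕ 0b10011000 = 0b01010010.
P2: T = 0b00000010, S = E(K, T) = 0b10011011; 0b10110010 ⊕ 0b10011011 = 0b00101001.
P3: T = 0b00000011, S = E(K, T) = 0b10011010; 0b00111001 ⊕ 0b10011010 = 0b10100011.
P4: T = 0b00000100, S = E(K, T) = 0b10011101; 0b10011101 ⊕ 0b10011101 = 0b00000000.
P5: T = 0b00000101, S = E(K, T) = 0b10011100; 0b01111011 ⊕ 0b10011100 = 0b11100111.

P0 = 0b11001010, P1 = 0b01010010, P2 = 0b00101001, P3 = 0b10100011, P4 = 0b00000000, P5 = 0b11100111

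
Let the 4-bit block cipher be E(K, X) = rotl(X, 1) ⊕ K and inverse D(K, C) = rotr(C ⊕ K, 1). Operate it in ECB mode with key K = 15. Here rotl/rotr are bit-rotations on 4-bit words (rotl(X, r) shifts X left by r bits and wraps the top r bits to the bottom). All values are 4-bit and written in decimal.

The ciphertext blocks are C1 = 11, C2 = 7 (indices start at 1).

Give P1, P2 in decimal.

P1 = 2, P2 = 4

ECB decryption: P_i = D(K, C_i).
P1: D(K, 11) = 2.
P2: D(K, 7) = 4.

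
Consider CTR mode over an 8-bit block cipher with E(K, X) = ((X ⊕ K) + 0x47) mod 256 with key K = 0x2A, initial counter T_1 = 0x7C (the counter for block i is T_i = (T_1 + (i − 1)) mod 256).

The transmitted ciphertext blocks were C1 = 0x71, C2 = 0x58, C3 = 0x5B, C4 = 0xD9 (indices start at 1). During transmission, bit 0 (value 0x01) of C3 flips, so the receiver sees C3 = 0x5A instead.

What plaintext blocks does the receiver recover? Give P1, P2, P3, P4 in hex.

CTR decryption: S_i = E(K, T_i) where T_i is the counter for block i; P_i = C_i ⊕ S_i.
Only C3 changed, to 0x5A. In CTR, a change in C_i flips the same bit in P_i only; the keystream is unaffected. Decrypting the received ciphertext:
P1: T = 0x7C, S = E(K, T) = 0x9D; 0x71 ⊕ 0x9D = 0xEC.
P2: T = 0x7D, S = E(K, T) = 0x9E; 0x58 ⊕ 0x9E = 0xC6.
P3: T = 0x7E, S = E(K, T) = 0x9B; 0x5A ⊕ 0x9B = 0xC1.
P4: T = 0x7F, S = E(K, T) = 0x9C; 0xD9 ⊕ 0x9C = 0x45.
Blocks that differ from the original plaintext: P3.

P1 = 0xEC, P2 = 0xC6, P3 = 0xC1, P4 = 0x45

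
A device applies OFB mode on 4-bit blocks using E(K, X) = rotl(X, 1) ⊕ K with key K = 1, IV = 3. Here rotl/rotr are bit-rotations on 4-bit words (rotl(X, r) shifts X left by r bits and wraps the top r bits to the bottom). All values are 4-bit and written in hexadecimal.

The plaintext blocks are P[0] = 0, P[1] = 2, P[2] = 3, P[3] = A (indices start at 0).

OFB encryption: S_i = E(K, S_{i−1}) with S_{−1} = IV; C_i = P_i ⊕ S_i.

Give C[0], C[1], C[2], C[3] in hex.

C[0]: S = E(K, 3) = 7; 0 ⊕ 7 = 7.
C[1]: S = E(K, 7) = F; 2 ⊕ F = D.
C[2]: S = E(K, F) = E; 3 ⊕ E = D.
C[3]: S = E(K, E) = C; A ⊕ C = 6.

C[0] = 7, C[1] = D, C[2] = D, C[3] = 6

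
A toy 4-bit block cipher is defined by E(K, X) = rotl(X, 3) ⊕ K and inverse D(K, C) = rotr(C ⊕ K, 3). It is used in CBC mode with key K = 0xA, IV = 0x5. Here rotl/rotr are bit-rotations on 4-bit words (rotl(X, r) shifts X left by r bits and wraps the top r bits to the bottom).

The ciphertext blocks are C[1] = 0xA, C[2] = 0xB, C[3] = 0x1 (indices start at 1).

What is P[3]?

CBC decryption: P_i = D(K, C_i) ⊕ C_{i−1}, with C_{0} = IV.
P[3]: D(K, 0x1) = 0x7; 0x7 ⊕ 0xB = 0xC.

P[3] = 0xC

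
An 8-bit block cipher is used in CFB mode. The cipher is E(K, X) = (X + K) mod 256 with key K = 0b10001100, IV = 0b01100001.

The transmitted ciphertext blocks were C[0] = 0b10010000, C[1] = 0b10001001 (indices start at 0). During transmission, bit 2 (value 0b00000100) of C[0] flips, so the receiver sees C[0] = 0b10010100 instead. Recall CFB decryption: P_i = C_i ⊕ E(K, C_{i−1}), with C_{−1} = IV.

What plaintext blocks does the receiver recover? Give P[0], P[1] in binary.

P[0] = 0b01111001, P[1] = 0b10101001

Only C[0] changed, to 0b10010100. In CFB, a change in C_i flips the same bit in P_i and garbles P_{i+1}. Decrypting the received ciphertext:
P[0]: E(K, 0b01100001) = 0b11101101; 0b10010100 ⊕ 0b11101101 = 0b01111001.
P[1]: E(K, 0b10010100) = 0b00100000; 0b10001001 ⊕ 0b00100000 = 0b10101001.
Blocks that differ from the original plaintext: P[0], P[1].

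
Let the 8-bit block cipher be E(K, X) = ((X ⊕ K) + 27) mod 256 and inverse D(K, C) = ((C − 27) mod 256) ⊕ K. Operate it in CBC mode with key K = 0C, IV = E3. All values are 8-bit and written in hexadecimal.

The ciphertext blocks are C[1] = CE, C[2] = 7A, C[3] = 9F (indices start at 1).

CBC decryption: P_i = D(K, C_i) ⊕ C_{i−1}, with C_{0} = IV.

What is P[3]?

P[3] = 0E

P[3]: D(K, 9F) = 74; 74 ⊕ 7A = 0E.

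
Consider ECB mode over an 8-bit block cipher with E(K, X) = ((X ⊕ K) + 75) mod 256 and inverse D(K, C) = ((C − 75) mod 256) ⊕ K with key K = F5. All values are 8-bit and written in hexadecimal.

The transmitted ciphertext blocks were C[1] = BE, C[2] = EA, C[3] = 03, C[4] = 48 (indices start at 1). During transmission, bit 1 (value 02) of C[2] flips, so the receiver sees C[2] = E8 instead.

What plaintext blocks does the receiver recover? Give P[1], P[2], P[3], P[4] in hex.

P[1] = BC, P[2] = 86, P[3] = 7B, P[4] = 26

ECB decryption: P_i = D(K, C_i).
Only C[2] changed, to E8. In ECB, a change in C_i affects only P_i. Decrypting the received ciphertext:
P[1]: D(K, BE) = BC.
P[2]: D(K, E8) = 86.
P[3]: D(K, 03) = 7B.
P[4]: D(K, 48) = 26.
Blocks that differ from the original plaintext: P[2].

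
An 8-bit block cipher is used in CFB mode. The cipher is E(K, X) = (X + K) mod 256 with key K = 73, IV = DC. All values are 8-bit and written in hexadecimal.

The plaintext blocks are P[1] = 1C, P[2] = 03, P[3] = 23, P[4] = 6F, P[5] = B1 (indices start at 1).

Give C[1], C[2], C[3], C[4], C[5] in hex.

C[1] = 53, C[2] = C5, C[3] = 1B, C[4] = E1, C[5] = E5

CFB encryption: C_i = P_i ⊕ E(K, C_{i−1}), with C_{0} = IV.
C[1]: E(K, DC) = 4F; 1C ⊕ 4F = 53.
C[2]: E(K, 53) = C6; 03 ⊕ C6 = C5.
C[3]: E(K, C5) = 38; 23 ⊕ 38 = 1B.
C[4]: E(K, 1B) = 8E; 6F ⊕ 8E = E1.
C[5]: E(K, E1) = 54; B1 ⊕ 54 = E5.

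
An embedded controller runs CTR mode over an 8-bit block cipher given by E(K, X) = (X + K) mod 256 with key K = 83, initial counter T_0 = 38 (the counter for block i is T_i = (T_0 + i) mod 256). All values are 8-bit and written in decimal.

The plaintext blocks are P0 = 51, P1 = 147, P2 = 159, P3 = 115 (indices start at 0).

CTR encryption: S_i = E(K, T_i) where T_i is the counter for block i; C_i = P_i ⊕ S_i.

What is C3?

C0: T = 38, S = E(K, T) = 121; 51 ⊕ 121 = 74.
C1: T = 39, S = E(K, T) = 122; 147 ⊕ 122 = 233.
C2: T = 40, S = E(K, T) = 123; 159 ⊕ 123 = 228.
C3: T = 41, S = E(K, T) = 124; 115 ⊕ 124 = 15.

C3 = 15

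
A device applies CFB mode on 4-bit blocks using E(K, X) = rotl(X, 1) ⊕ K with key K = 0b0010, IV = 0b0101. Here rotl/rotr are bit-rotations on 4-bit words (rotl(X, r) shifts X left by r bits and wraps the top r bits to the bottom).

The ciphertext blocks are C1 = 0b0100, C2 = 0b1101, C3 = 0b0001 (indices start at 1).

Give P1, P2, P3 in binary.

P1 = 0b1100, P2 = 0b0111, P3 = 0b1000

CFB decryption: P_i = C_i ⊕ E(K, C_{i−1}), with C_{0} = IV.
P1: E(K, 0b0101) = 0b1000; 0b0100 ⊕ 0b1000 = 0b1100.
P2: E(K, 0b0100) = 0b1010; 0b1101 ⊕ 0b1010 = 0b0111.
P3: E(K, 0b1101) = 0b1001; 0b0001 ⊕ 0b1001 = 0b1000.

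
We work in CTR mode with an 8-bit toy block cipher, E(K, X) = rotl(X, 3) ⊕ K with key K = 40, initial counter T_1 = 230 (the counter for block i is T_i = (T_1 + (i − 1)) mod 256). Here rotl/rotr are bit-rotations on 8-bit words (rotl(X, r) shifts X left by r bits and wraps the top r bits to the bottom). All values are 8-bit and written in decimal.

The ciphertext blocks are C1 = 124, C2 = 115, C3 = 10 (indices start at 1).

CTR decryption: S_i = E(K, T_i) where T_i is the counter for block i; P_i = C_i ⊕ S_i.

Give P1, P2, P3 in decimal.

P1 = 99, P2 = 100, P3 = 101

P1: T = 230, S = E(K, T) = 31; 124 ⊕ 31 = 99.
P2: T = 231, S = E(K, T) = 23; 115 ⊕ 23 = 100.
P3: T = 232, S = E(K, T) = 111; 10 ⊕ 111 = 101.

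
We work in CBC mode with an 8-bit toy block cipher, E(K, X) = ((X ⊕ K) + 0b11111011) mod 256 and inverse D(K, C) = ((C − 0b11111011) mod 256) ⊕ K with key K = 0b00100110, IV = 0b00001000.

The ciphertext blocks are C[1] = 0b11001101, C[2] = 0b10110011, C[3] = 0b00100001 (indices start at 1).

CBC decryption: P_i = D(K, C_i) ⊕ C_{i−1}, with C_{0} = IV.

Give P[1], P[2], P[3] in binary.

P[1]: D(K, 0b11001101) = 0b11110100; 0b11110100 ⊕ 0b00001000 = 0b11111100.
P[2]: D(K, 0b10110011) = 0b10011110; 0b10011110 ⊕ 0b11001101 = 0b01010011.
P[3]: D(K, 0b00100001) = 0b00000000; 0b00000000 ⊕ 0b10110011 = 0b10110011.

P[1] = 0b11111100, P[2] = 0b01010011, P[3] = 0b10110011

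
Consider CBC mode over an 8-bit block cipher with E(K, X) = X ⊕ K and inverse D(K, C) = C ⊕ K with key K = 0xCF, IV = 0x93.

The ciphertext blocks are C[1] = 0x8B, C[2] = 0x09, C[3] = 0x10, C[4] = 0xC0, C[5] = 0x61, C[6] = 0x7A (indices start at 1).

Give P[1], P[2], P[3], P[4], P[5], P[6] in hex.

P[1] = 0xD7, P[2] = 0x4D, P[3] = 0xD6, P[4] = 0x1F, P[5] = 0x6E, P[6] = 0xD4

CBC decryption: P_i = D(K, C_i) ⊕ C_{i−1}, with C_{0} = IV.
P[1]: D(K, 0x8B) = 0x44; 0x44 ⊕ 0x93 = 0xD7.
P[2]: D(K, 0x09) = 0xC6; 0xC6 ⊕ 0x8B = 0x4D.
P[3]: D(K, 0x10) = 0xDF; 0xDF ⊕ 0x09 = 0xD6.
P[4]: D(K, 0xC0) = 0x0F; 0x0F ⊕ 0x10 = 0x1F.
P[5]: D(K, 0x61) = 0xAE; 0xAE ⊕ 0xC0 = 0x6E.
P[6]: D(K, 0x7A) = 0xB5; 0xB5 ⊕ 0x61 = 0xD4.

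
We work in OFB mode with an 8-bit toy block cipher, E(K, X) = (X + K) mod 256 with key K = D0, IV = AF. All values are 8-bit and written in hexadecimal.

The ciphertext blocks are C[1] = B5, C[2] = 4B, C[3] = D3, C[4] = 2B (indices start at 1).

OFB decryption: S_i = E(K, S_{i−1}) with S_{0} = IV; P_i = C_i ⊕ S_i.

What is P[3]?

P[1]: S = E(K, AF) = 7F; B5 ⊕ 7F = CA.
P[2]: S = E(K, 7F) = 4F; 4B ⊕ 4F = 04.
P[3]: S = E(K, 4F) = 1F; D3 ⊕ 1F = CC.

P[3] = CC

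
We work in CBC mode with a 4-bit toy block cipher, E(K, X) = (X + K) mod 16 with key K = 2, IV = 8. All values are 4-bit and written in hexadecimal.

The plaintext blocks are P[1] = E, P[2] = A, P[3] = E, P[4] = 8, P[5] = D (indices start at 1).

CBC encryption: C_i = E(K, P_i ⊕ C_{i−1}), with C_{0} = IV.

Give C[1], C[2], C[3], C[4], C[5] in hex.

C[1] = 8, C[2] = 4, C[3] = C, C[4] = 6, C[5] = D

C[1]: P[1] ⊕ 8 = 6; E(K, 6) = 8.
C[2]: P[2] ⊕ 8 = 2; E(K, 2) = 4.
C[3]: P[3] ⊕ 4 = A; E(K, A) = C.
C[4]: P[4] ⊕ C = 4; E(K, 4) = 6.
C[5]: P[5] ⊕ 6 = B; E(K, B) = D.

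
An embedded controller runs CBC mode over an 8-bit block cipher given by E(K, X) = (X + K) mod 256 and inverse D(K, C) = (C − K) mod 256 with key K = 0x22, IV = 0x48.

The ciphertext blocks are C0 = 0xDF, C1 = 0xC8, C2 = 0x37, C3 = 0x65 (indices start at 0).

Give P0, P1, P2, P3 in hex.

CBC decryption: P_i = D(K, C_i) ⊕ C_{i−1}, with C_{−1} = IV.
P0: D(K, 0xDF) = 0xBD; 0xBD ⊕ 0x48 = 0xF5.
P1: D(K, 0xC8) = 0xA6; 0xA6 ⊕ 0xDF = 0x79.
P2: D(K, 0x37) = 0x15; 0x15 ⊕ 0xC8 = 0xDD.
P3: D(K, 0x65) = 0x43; 0x43 ⊕ 0x37 = 0x74.

P0 = 0xF5, P1 = 0x79, P2 = 0xDD, P3 = 0x74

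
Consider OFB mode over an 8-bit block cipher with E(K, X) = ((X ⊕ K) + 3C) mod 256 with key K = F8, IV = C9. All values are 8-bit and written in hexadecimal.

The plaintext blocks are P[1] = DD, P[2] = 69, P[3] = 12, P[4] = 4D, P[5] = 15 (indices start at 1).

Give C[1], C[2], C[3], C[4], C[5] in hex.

OFB encryption: S_i = E(K, S_{i−1}) with S_{0} = IV; C_i = P_i ⊕ S_i.
C[1]: S = E(K, C9) = 6D; DD ⊕ 6D = B0.
C[2]: S = E(K, 6D) = D1; 69 ⊕ D1 = B8.
C[3]: S = E(K, D1) = 65; 12 ⊕ 65 = 77.
C[4]: S = E(K, 65) = D9; 4D ⊕ D9 = 94.
C[5]: S = E(K, D9) = 5D; 15 ⊕ 5D = 48.

C[1] = B0, C[2] = B8, C[3] = 77, C[4] = 94, C[5] = 48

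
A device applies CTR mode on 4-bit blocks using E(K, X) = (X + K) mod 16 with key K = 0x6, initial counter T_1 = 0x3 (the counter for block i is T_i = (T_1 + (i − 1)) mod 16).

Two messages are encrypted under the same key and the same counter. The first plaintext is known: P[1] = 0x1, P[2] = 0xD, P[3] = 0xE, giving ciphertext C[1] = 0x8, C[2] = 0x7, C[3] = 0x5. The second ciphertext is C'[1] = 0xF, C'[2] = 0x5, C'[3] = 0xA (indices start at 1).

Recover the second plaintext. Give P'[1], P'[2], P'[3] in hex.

In CTR with a reused counter, both messages share the same keystream S_i, so C_i ⊕ C'_i = P_i ⊕ P'_i and thus P'_i = P_i ⊕ C_i ⊕ C'_i.
P'[1]: 0x1 ⊕ 0x8 ⊕ 0xF = 0x6.
P'[2]: 0xD ⊕ 0x7 ⊕ 0x5 = 0xF.
P'[3]: 0xE ⊕ 0x5 ⊕ 0xA = 0x1.

P'[1] = 0x6, P'[2] = 0xF, P'[3] = 0x1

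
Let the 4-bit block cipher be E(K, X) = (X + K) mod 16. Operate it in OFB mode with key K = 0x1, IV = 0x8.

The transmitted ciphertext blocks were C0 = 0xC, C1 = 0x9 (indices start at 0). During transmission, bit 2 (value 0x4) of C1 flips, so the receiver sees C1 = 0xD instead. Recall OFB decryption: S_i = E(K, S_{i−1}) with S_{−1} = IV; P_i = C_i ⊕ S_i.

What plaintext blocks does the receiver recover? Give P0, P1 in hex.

Only C1 changed, to 0xD. In OFB, a change in C_i flips the same bit in P_i only; the keystream is unaffected. Decrypting the received ciphertext:
P0: S = E(K, 0x8) = 0x9; 0xC ⊕ 0x9 = 0x5.
P1: S = E(K, 0x9) = 0xA; 0xD ⊕ 0xA = 0x7.
Blocks that differ from the original plaintext: P1.

P0 = 0x5, P1 = 0x7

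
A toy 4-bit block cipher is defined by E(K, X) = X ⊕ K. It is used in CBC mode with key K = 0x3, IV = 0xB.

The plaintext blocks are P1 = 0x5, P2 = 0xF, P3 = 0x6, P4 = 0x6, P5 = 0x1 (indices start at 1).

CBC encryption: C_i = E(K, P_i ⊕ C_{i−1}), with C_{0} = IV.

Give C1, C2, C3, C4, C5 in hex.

C1 = 0xD, C2 = 0x1, C3 = 0x4, C4 = 0x1, C5 = 0x3

C1: P1 ⊕ 0xB = 0xE; E(K, 0xE) = 0xD.
C2: P2 ⊕ 0xD = 0x2; E(K, 0x2) = 0x1.
C3: P3 ⊕ 0x1 = 0x7; E(K, 0x7) = 0x4.
C4: P4 ⊕ 0x4 = 0x2; E(K, 0x2) = 0x1.
C5: P5 ⊕ 0x1 = 0x0; E(K, 0x0) = 0x3.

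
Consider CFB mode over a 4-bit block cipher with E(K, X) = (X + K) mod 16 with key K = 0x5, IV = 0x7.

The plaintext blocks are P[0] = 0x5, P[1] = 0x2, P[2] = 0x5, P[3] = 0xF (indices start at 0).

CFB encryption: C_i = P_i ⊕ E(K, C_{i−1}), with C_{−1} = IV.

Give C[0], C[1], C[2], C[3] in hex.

C[0] = 0x9, C[1] = 0xC, C[2] = 0x4, C[3] = 0x6

C[0]: E(K, 0x7) = 0xC; 0x5 ⊕ 0xC = 0x9.
C[1]: E(K, 0x9) = 0xE; 0x2 ⊕ 0xE = 0xC.
C[2]: E(K, 0xC) = 0x1; 0x5 ⊕ 0x1 = 0x4.
C[3]: E(K, 0x4) = 0x9; 0xF ⊕ 0x9 = 0x6.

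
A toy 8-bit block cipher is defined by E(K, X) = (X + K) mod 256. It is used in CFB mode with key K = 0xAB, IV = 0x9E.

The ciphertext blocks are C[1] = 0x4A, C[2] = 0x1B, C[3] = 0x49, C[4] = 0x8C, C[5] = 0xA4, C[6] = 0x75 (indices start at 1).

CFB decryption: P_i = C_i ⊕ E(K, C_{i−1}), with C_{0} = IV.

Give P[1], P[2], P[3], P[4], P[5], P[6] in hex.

P[1]: E(K, 0x9E) = 0x49; 0x4A ⊕ 0x49 = 0x03.
P[2]: E(K, 0x4A) = 0xF5; 0x1B ⊕ 0xF5 = 0xEE.
P[3]: E(K, 0x1B) = 0xC6; 0x49 ⊕ 0xC6 = 0x8F.
P[4]: E(K, 0x49) = 0xF4; 0x8C ⊕ 0xF4 = 0x78.
P[5]: E(K, 0x8C) = 0x37; 0xA4 ⊕ 0x37 = 0x93.
P[6]: E(K, 0xA4) = 0x4F; 0x75 ⊕ 0x4F = 0x3A.

P[1] = 0x03, P[2] = 0xEE, P[3] = 0x8F, P[4] = 0x78, P[5] = 0x93, P[6] = 0x3A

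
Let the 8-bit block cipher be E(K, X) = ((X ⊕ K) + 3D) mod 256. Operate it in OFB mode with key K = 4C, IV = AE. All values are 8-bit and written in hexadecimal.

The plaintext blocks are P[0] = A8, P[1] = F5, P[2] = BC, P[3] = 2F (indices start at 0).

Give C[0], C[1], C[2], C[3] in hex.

C[0] = B7, C[1] = 65, C[2] = A5, C[3] = BD

OFB encryption: S_i = E(K, S_{i−1}) with S_{−1} = IV; C_i = P_i ⊕ S_i.
C[0]: S = E(K, AE) = 1F; A8 ⊕ 1F = B7.
C[1]: S = E(K, 1F) = 90; F5 ⊕ 90 = 65.
C[2]: S = E(K, 90) = 19; BC ⊕ 19 = A5.
C[3]: S = E(K, 19) = 92; 2F ⊕ 92 = BD.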